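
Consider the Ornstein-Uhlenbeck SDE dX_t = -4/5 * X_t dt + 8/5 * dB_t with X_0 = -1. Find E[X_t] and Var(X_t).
E[X_t] = -exp(-4*t/5); Var(X_t) = 8/5 - 8*exp(-8*t/5)/5

The OU SDE dX = -theta X dt + sigma dB admits the integrating factor exp(theta t): d(exp(theta t) X_t) = sigma exp(theta t) dB_t. Integrating from 0 to t:
  X_t = x_0 * exp(-theta t) + sigma * int_0^t exp(-theta (t-s)) dB_s.
The Itô integral has mean 0 and (by the Itô isometry) variance sigma^2 * int_0^t exp(-2 theta (t - s)) ds = sigma^2 * (1 - exp(-2 theta t)) / (2 theta).
With theta = 4/5, sigma = 8/5, x_0 = -1:
  E[X_t] = -1 * exp(-4/5 t) = -exp(-4*t/5)
  Var(X_t) = (8/5)^2 * (1 - exp(-2*4/5 t)) / (2 * 4/5) = 8/5 - 8*exp(-8*t/5)/5.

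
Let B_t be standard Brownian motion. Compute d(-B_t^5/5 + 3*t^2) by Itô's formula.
d(-B_t^5/5 + 3*t^2) = (-2*B_t^3 + 6*t) dt + (-B_t^4) dB_t

Itô's formula for f(t, x): d f(t, B_t) = (f_t + (1/2) f_xx) dt + f_x dB_t. Compute partials of f(t, x) = 3*t^2 - x^5/5:
  f_t(t,x)  = 6*t
  f_x(t,x)  = -x^4
  f_xx(t,x) = -4*x^3
Assemble drift = f_t + (1/2) f_xx = 6*t - 2*x^3 and diffusion = f_x = -x^4. Substituting x = B_t:
  d(-B_t^5/5 + 3*t^2) = (-2*B_t^3 + 6*t) dt + (-B_t^4) dB_t.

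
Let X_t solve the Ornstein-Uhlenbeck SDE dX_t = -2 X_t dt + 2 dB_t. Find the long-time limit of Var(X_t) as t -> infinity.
lim Var(X_t) = 1

The OU SDE dX = -theta X dt + sigma dB admits the integrating factor exp(theta t): d(exp(theta t) X_t) = sigma exp(theta t) dB_t. Integrating from 0 to t gives X_t = x_0 * exp(-theta t) + sigma * int_0^t exp(-theta (t-s)) dB_s for any initial x_0. The Itô integral has variance (by the Itô isometry) sigma^2 * int_0^t exp(-2 theta (t - s)) ds = sigma^2 * (1 - exp(-2 theta t)) / (2 theta), independent of x_0.
With theta = 2, sigma = 2:
  Var(X_t) = (2)^2 * (1 - exp(-2*2 t)) / (2 * 2) = 1 - exp(-4*t).
As t -> infinity, exp(-2*2 t) -> 0, so the stationary variance is sigma^2 / (2 theta) = 1.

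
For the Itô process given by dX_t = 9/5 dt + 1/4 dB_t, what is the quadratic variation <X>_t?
<X>_t = t/16

For an Itô process dX_t = a(t) dt + b(t) dB_t, the quadratic variation is <X>_t = int_0^t b(s)^2 ds (the drift term does not contribute). Here b(s) = 1/4, so
  b(s)^2 = 1/16.
Integrating from 0 to t:
  <X>_t = int_0^t (1/16) ds = t/16.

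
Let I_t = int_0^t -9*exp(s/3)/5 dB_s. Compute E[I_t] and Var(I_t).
E[I_t] = 0; Var(I_t) = 243*exp(2*t/3)/50 - 243/50

The Itô integral of a deterministic integrand f(s) has mean 0 because each increment f(s) * (B_{s+ds} - B_s) has mean 0. By the Itô isometry:
  Var( int_0^t f(s) dB_s ) = E[ (int_0^t f(s) dB_s)^2 ] = int_0^t f(s)^2 ds.
Here f(s) = -9*exp(s/3)/5, so f(s)^2 = 81*exp(2*s/3)/25. Integrate:
  int_0^t (81*exp(2*s/3)/25) ds = 243*exp(2*t/3)/50 - 243/50.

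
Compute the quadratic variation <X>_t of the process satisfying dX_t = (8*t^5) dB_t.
<X>_t = 64*t^11/11

For an Itô process dX_t = a(t) dt + b(t) dB_t, the quadratic variation is <X>_t = int_0^t b(s)^2 ds (the drift term does not contribute). Here b(s) = 8*s^5, so
  b(s)^2 = 64*s^10.
Integrating from 0 to t:
  <X>_t = int_0^t (64*s^10) ds = 64*t^11/11.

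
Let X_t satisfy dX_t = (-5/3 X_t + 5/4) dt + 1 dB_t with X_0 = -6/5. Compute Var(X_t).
Var(X_t) = 3/10 - 3*exp(-10*t/3)/10

The variance V(t) = Var(X_t) satisfies V'(t) = 2 a V(t) + c^2 with V(0) = 0 (drift coefficient is linear in X, diffusion is constant). With a = -5/3, c = 1, the solution is
  V(t) = (c^2 / (2 a)) * (exp(2 a t) - 1)
       = (1^2 / (2*(-5/3))) * (exp((-10/3) t) - 1)
       = 3/10 - 3*exp(-10*t/3)/10.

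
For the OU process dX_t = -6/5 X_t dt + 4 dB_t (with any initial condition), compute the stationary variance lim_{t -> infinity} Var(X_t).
lim Var(X_t) = 20/3

The OU SDE dX = -theta X dt + sigma dB admits the integrating factor exp(theta t): d(exp(theta t) X_t) = sigma exp(theta t) dB_t. Integrating from 0 to t gives X_t = x_0 * exp(-theta t) + sigma * int_0^t exp(-theta (t-s)) dB_s for any initial x_0. The Itô integral has variance (by the Itô isometry) sigma^2 * int_0^t exp(-2 theta (t - s)) ds = sigma^2 * (1 - exp(-2 theta t)) / (2 theta), independent of x_0.
With theta = 6/5, sigma = 4:
  Var(X_t) = (4)^2 * (1 - exp(-2*6/5 t)) / (2 * 6/5) = 20/3 - 20*exp(-12*t/5)/3.
As t -> infinity, exp(-2*6/5 t) -> 0, so the stationary variance is sigma^2 / (2 theta) = 20/3.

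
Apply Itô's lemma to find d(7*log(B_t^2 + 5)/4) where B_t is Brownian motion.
d(7*log(B_t^2 + 5)/4) = (7*(5 - B_t^2)/(4*(B_t^2 + 5)^2)) dt + (7*B_t/(2*(B_t^2 + 5))) dB_t

Itô's formula for f(B_t) gives d f(B_t) = f'(B_t) dB_t + (1/2) f''(B_t) dt. Compute derivatives of f(x) = 7*log(x^2 + 5)/4:
  f'(x)  = 7*x/(2*(x^2 + 5))
  f''(x) = 7*(5 - x^2)/(2*(x^2 + 5)^2)
Substitute x = B_t and multiply the f'' term by 1/2:
  drift     = (1/2) * (7*(5 - x^2)/(2*(x^2 + 5)^2)) evaluated at B_t = 7*(5 - B_t^2)/(4*(B_t^2 + 5)^2)
  diffusion = (7*x/(2*(x^2 + 5))) evaluated at B_t = 7*B_t/(2*(B_t^2 + 5))
Therefore d(7*log(B_t^2 + 5)/4) = (7*(5 - B_t^2)/(4*(B_t^2 + 5)^2)) dt + (7*B_t/(2*(B_t^2 + 5))) dB_t.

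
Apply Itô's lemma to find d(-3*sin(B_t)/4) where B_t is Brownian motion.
d(-3*sin(B_t)/4) = (3*sin(B_t)/8) dt + (-3*cos(B_t)/4) dB_t

Itô's formula for f(B_t) gives d f(B_t) = f'(B_t) dB_t + (1/2) f''(B_t) dt. Compute derivatives of f(x) = -3*sin(x)/4:
  f'(x)  = -3*cos(x)/4
  f''(x) = 3*sin(x)/4
Substitute x = B_t and multiply the f'' term by 1/2:
  drift     = (1/2) * (3*sin(x)/4) evaluated at B_t = 3*sin(B_t)/8
  diffusion = (-3*cos(x)/4) evaluated at B_t = -3*cos(B_t)/4
Therefore d(-3*sin(B_t)/4) = (3*sin(B_t)/8) dt + (-3*cos(B_t)/4) dB_t.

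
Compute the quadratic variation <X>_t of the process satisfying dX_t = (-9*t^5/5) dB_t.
<X>_t = 81*t^11/275

For an Itô process dX_t = a(t) dt + b(t) dB_t, the quadratic variation is <X>_t = int_0^t b(s)^2 ds (the drift term does not contribute). Here b(s) = -9*s^5/5, so
  b(s)^2 = 81*s^10/25.
Integrating from 0 to t:
  <X>_t = int_0^t (81*s^10/25) ds = 81*t^11/275.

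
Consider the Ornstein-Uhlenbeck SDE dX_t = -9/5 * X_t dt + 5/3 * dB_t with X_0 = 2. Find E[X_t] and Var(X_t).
E[X_t] = 2*exp(-9*t/5); Var(X_t) = 125/162 - 125*exp(-18*t/5)/162

The OU SDE dX = -theta X dt + sigma dB admits the integrating factor exp(theta t): d(exp(theta t) X_t) = sigma exp(theta t) dB_t. Integrating from 0 to t:
  X_t = x_0 * exp(-theta t) + sigma * int_0^t exp(-theta (t-s)) dB_s.
The Itô integral has mean 0 and (by the Itô isometry) variance sigma^2 * int_0^t exp(-2 theta (t - s)) ds = sigma^2 * (1 - exp(-2 theta t)) / (2 theta).
With theta = 9/5, sigma = 5/3, x_0 = 2:
  E[X_t] = 2 * exp(-9/5 t) = 2*exp(-9*t/5)
  Var(X_t) = (5/3)^2 * (1 - exp(-2*9/5 t)) / (2 * 9/5) = 125/162 - 125*exp(-18*t/5)/162.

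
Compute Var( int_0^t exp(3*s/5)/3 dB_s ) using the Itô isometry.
Var = 5*exp(6*t/5)/54 - 5/54

The Itô integral of a deterministic integrand f(s) has mean 0 because each increment f(s) * (B_{s+ds} - B_s) has mean 0. By the Itô isometry:
  Var( int_0^t f(s) dB_s ) = E[ (int_0^t f(s) dB_s)^2 ] = int_0^t f(s)^2 ds.
Here f(s) = exp(3*s/5)/3, so f(s)^2 = exp(6*s/5)/9. Integrate:
  int_0^t (exp(6*s/5)/9) ds = 5*exp(6*t/5)/54 - 5/54.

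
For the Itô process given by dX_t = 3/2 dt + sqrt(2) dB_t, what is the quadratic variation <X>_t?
<X>_t = 2*t

For an Itô process dX_t = a(t) dt + b(t) dB_t, the quadratic variation is <X>_t = int_0^t b(s)^2 ds (the drift term does not contribute). Here b(s) = sqrt(2), so
  b(s)^2 = 2.
Integrating from 0 to t:
  <X>_t = int_0^t (2) ds = 2*t.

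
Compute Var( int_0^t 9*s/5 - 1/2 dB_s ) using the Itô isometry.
Var = t*(108*t^2 - 90*t + 25)/100

The Itô integral of a deterministic integrand f(s) has mean 0 because each increment f(s) * (B_{s+ds} - B_s) has mean 0. By the Itô isometry:
  Var( int_0^t f(s) dB_s ) = E[ (int_0^t f(s) dB_s)^2 ] = int_0^t f(s)^2 ds.
Here f(s) = 9*s/5 - 1/2, so f(s)^2 = (18*s - 5)^2/100. Integrate:
  int_0^t ((18*s - 5)^2/100) ds = t*(108*t^2 - 90*t + 25)/100.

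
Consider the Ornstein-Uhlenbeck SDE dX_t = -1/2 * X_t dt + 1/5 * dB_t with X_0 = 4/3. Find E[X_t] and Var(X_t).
E[X_t] = 4*exp(-t/2)/3; Var(X_t) = (exp(t) - 1)*exp(-t)/25

The OU SDE dX = -theta X dt + sigma dB admits the integrating factor exp(theta t): d(exp(theta t) X_t) = sigma exp(theta t) dB_t. Integrating from 0 to t:
  X_t = x_0 * exp(-theta t) + sigma * int_0^t exp(-theta (t-s)) dB_s.
The Itô integral has mean 0 and (by the Itô isometry) variance sigma^2 * int_0^t exp(-2 theta (t - s)) ds = sigma^2 * (1 - exp(-2 theta t)) / (2 theta).
With theta = 1/2, sigma = 1/5, x_0 = 4/3:
  E[X_t] = 4/3 * exp(-1/2 t) = 4*exp(-t/2)/3
  Var(X_t) = (1/5)^2 * (1 - exp(-2*1/2 t)) / (2 * 1/2) = (exp(t) - 1)*exp(-t)/25.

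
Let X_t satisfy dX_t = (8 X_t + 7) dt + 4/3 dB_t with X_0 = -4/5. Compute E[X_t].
E[X_t] = 3*exp(8*t)/40 - 7/8

Taking expectations and using E[dB_t] = 0, the mean m(t) = E[X_t] satisfies the ODE m'(t) = a m(t) + b with m(0) = x_0. With a = 8, b = 7, x_0 = -4/5, the solution is
  m(t) = x_0 * exp(a t) + (b/a) * (exp(a t) - 1)
       = (-4/5) * exp(8 t) + (7/8) * (exp(8 t) - 1)
       = 3*exp(8*t)/40 - 7/8.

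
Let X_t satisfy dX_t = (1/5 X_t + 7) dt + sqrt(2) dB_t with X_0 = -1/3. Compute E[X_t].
E[X_t] = 104*exp(t/5)/3 - 35

Taking expectations and using E[dB_t] = 0, the mean m(t) = E[X_t] satisfies the ODE m'(t) = a m(t) + b with m(0) = x_0. With a = 1/5, b = 7, x_0 = -1/3, the solution is
  m(t) = x_0 * exp(a t) + (b/a) * (exp(a t) - 1)
       = (-1/3) * exp((1/5) t) + (7/(1/5)) * (exp((1/5) t) - 1)
       = 104*exp(t/5)/3 - 35.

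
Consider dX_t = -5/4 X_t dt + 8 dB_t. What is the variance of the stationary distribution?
lim Var(X_t) = 128/5

The OU SDE dX = -theta X dt + sigma dB admits the integrating factor exp(theta t): d(exp(theta t) X_t) = sigma exp(theta t) dB_t. Integrating from 0 to t gives X_t = x_0 * exp(-theta t) + sigma * int_0^t exp(-theta (t-s)) dB_s for any initial x_0. The Itô integral has variance (by the Itô isometry) sigma^2 * int_0^t exp(-2 theta (t - s)) ds = sigma^2 * (1 - exp(-2 theta t)) / (2 theta), independent of x_0.
With theta = 5/4, sigma = 8:
  Var(X_t) = (8)^2 * (1 - exp(-2*5/4 t)) / (2 * 5/4) = 128/5 - 128*exp(-5*t/2)/5.
As t -> infinity, exp(-2*5/4 t) -> 0, so the stationary variance is sigma^2 / (2 theta) = 128/5.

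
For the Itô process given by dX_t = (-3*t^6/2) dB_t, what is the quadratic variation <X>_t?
<X>_t = 9*t^13/52

For an Itô process dX_t = a(t) dt + b(t) dB_t, the quadratic variation is <X>_t = int_0^t b(s)^2 ds (the drift term does not contribute). Here b(s) = -3*s^6/2, so
  b(s)^2 = 9*s^12/4.
Integrating from 0 to t:
  <X>_t = int_0^t (9*s^12/4) ds = 9*t^13/52.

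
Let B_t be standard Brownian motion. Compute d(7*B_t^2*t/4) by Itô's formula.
d(7*B_t^2*t/4) = (7*B_t^2/4 + 7*t/4) dt + (7*B_t*t/2) dB_t

Itô's formula for f(t, x): d f(t, B_t) = (f_t + (1/2) f_xx) dt + f_x dB_t. Compute partials of f(t, x) = 7*t*x^2/4:
  f_t(t,x)  = 7*x^2/4
  f_x(t,x)  = 7*t*x/2
  f_xx(t,x) = 7*t/2
Assemble drift = f_t + (1/2) f_xx = 7*t/4 + 7*x^2/4 and diffusion = f_x = 7*t*x/2. Substituting x = B_t:
  d(7*B_t^2*t/4) = (7*B_t^2/4 + 7*t/4) dt + (7*B_t*t/2) dB_t.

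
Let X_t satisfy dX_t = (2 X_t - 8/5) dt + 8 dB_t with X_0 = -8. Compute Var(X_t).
Var(X_t) = 16*exp(4*t) - 16

The variance V(t) = Var(X_t) satisfies V'(t) = 2 a V(t) + c^2 with V(0) = 0 (drift coefficient is linear in X, diffusion is constant). With a = 2, c = 8, the solution is
  V(t) = (c^2 / (2 a)) * (exp(2 a t) - 1)
       = (8^2 / (2*2)) * (exp(4 t) - 1)
       = 16*exp(4*t) - 16.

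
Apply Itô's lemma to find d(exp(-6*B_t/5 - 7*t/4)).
d(exp(-6*B_t/5 - 7*t/4)) = (-103*exp(-6*B_t/5 - 7*t/4)/100) dt + (-6*exp(-6*B_t/5 - 7*t/4)/5) dB_t

Itô's formula for f(t, x): d f(t, B_t) = (f_t + (1/2) f_xx) dt + f_x dB_t. Compute partials of f(t, x) = exp(-7*t/4 - 6*x/5):
  f_t(t,x)  = -7*exp(-7*t/4 - 6*x/5)/4
  f_x(t,x)  = -6*exp(-7*t/4 - 6*x/5)/5
  f_xx(t,x) = 36*exp(-7*t/4 - 6*x/5)/25
Assemble drift = f_t + (1/2) f_xx = -103*exp(-7*t/4 - 6*x/5)/100 and diffusion = f_x = -6*exp(-7*t/4 - 6*x/5)/5. Substituting x = B_t:
  d(exp(-6*B_t/5 - 7*t/4)) = (-103*exp(-6*B_t/5 - 7*t/4)/100) dt + (-6*exp(-6*B_t/5 - 7*t/4)/5) dB_t.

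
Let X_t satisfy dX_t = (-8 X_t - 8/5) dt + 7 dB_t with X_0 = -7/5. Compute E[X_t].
E[X_t] = -1/5 - 6*exp(-8*t)/5

Taking expectations and using E[dB_t] = 0, the mean m(t) = E[X_t] satisfies the ODE m'(t) = a m(t) + b with m(0) = x_0. With a = -8, b = -8/5, x_0 = -7/5, the solution is
  m(t) = x_0 * exp(a t) + (b/a) * (exp(a t) - 1)
       = (-7/5) * exp((-8) t) + ((-8/5)/(-8)) * (exp((-8) t) - 1)
       = -1/5 - 6*exp(-8*t)/5.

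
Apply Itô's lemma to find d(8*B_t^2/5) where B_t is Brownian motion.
d(8*B_t^2/5) = (8/5) dt + (16*B_t/5) dB_t

Itô's formula for f(B_t) gives d f(B_t) = f'(B_t) dB_t + (1/2) f''(B_t) dt. Compute derivatives of f(x) = 8*x^2/5:
  f'(x)  = 16*x/5
  f''(x) = 16/5
Substitute x = B_t and multiply the f'' term by 1/2:
  drift     = (1/2) * (16/5) evaluated at B_t = 8/5
  diffusion = (16*x/5) evaluated at B_t = 16*B_t/5
Therefore d(8*B_t^2/5) = (8/5) dt + (16*B_t/5) dB_t.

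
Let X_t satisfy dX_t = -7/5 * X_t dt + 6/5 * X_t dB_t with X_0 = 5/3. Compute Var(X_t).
Var(X_t) = (25*exp(36*t/25) - 25)*exp(-14*t/5)/9

For GBM dX = mu X dt + sigma X dB with X_0 = x_0, apply Itô to Y = log X: dY = (mu - sigma^2/2) dt + sigma dB, so Y_t = log(x_0) + (mu - sigma^2/2) t + sigma B_t and hence X_t = x_0 * exp((mu - sigma^2/2) t + sigma B_t).
With mu = -7/5, sigma = 6/5, x_0 = 5/3, this gives:
  X_t = 5/3 * exp((-53/25) * t + (6/5) * B_t).
Since sigma*B_t ~ Normal(0, sigma^2 t), E[exp(sigma*B_t)] = exp(sigma^2 t / 2); so E[X_t] = x_0 * exp((mu - sigma^2/2) t) * exp(sigma^2 t / 2) = x_0 * exp(mu t) = 5*exp(-7*t/5)/3.
Var(X_t) = E[X_t^2] - (E[X_t])^2 = x_0^2 * exp(2 mu t) * (exp(sigma^2 t) - 1) = (25*exp(36*t/25) - 25)*exp(-14*t/5)/9.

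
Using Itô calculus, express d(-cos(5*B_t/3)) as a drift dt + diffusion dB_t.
d(-cos(5*B_t/3)) = (25*cos(5*B_t/3)/18) dt + (5*sin(5*B_t/3)/3) dB_t

Itô's formula for f(B_t) gives d f(B_t) = f'(B_t) dB_t + (1/2) f''(B_t) dt. Compute derivatives of f(x) = -cos(5*x/3):
  f'(x)  = 5*sin(5*x/3)/3
  f''(x) = 25*cos(5*x/3)/9
Substitute x = B_t and multiply the f'' term by 1/2:
  drift     = (1/2) * (25*cos(5*x/3)/9) evaluated at B_t = 25*cos(5*B_t/3)/18
  diffusion = (5*sin(5*x/3)/3) evaluated at B_t = 5*sin(5*B_t/3)/3
Therefore d(-cos(5*B_t/3)) = (25*cos(5*B_t/3)/18) dt + (5*sin(5*B_t/3)/3) dB_t.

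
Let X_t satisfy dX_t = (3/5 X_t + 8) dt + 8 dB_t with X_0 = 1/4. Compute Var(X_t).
Var(X_t) = 160*exp(6*t/5)/3 - 160/3

The variance V(t) = Var(X_t) satisfies V'(t) = 2 a V(t) + c^2 with V(0) = 0 (drift coefficient is linear in X, diffusion is constant). With a = 3/5, c = 8, the solution is
  V(t) = (c^2 / (2 a)) * (exp(2 a t) - 1)
       = (8^2 / (2*(3/5))) * (exp((6/5) t) - 1)
       = 160*exp(6*t/5)/3 - 160/3.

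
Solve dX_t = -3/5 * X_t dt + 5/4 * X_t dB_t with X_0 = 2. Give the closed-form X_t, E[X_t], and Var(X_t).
X_t = 2 * exp((-221/160) t + (5/4) B_t); E[X_t] = 2*exp(-3*t/5); Var(X_t) = (4*exp(25*t/16) - 4)*exp(-6*t/5)

For GBM dX = mu X dt + sigma X dB with X_0 = x_0, apply Itô to Y = log X: dY = (mu - sigma^2/2) dt + sigma dB, so Y_t = log(x_0) + (mu - sigma^2/2) t + sigma B_t and hence X_t = x_0 * exp((mu - sigma^2/2) t + sigma B_t).
With mu = -3/5, sigma = 5/4, x_0 = 2, this gives:
  X_t = 2 * exp((-221/160) * t + (5/4) * B_t).
Since sigma*B_t ~ Normal(0, sigma^2 t), E[exp(sigma*B_t)] = exp(sigma^2 t / 2); so E[X_t] = x_0 * exp((mu - sigma^2/2) t) * exp(sigma^2 t / 2) = x_0 * exp(mu t) = 2*exp(-3*t/5).
Var(X_t) = E[X_t^2] - (E[X_t])^2 = x_0^2 * exp(2 mu t) * (exp(sigma^2 t) - 1) = (4*exp(25*t/16) - 4)*exp(-6*t/5).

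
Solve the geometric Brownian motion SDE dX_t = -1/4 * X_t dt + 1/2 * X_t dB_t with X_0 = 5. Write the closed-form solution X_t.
X_t = 5 * exp((-3/8) * t + (1/2) * B_t)

For GBM dX = mu X dt + sigma X dB with X_0 = x_0, apply Itô to Y = log X: dY = (mu - sigma^2/2) dt + sigma dB, so Y_t = log(x_0) + (mu - sigma^2/2) t + sigma B_t and hence X_t = x_0 * exp((mu - sigma^2/2) t + sigma B_t).
With mu = -1/4, sigma = 1/2, x_0 = 5, this gives:
  X_t = 5 * exp((-3/8) * t + (1/2) * B_t).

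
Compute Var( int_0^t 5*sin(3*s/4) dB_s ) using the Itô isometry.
Var = 25*t/2 - 25*sin(3*t/2)/3

The Itô integral of a deterministic integrand f(s) has mean 0 because each increment f(s) * (B_{s+ds} - B_s) has mean 0. By the Itô isometry:
  Var( int_0^t f(s) dB_s ) = E[ (int_0^t f(s) dB_s)^2 ] = int_0^t f(s)^2 ds.
Here f(s) = 5*sin(3*s/4), so f(s)^2 = 25*sin(3*s/4)^2. Integrate:
  int_0^t (25*sin(3*s/4)^2) ds = 25*t/2 - 25*sin(3*t/2)/3.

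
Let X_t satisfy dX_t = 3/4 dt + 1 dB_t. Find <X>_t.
<X>_t = t

For an Itô process dX_t = a(t) dt + b(t) dB_t, the quadratic variation is <X>_t = int_0^t b(s)^2 ds (the drift term does not contribute). Here b(s) = 1, so
  b(s)^2 = 1.
Integrating from 0 to t:
  <X>_t = int_0^t (1) ds = t.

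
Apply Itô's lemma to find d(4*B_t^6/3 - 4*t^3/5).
d(4*B_t^6/3 - 4*t^3/5) = (20*B_t^4 - 12*t^2/5) dt + (8*B_t^5) dB_t

Itô's formula for f(t, x): d f(t, B_t) = (f_t + (1/2) f_xx) dt + f_x dB_t. Compute partials of f(t, x) = -4*t^3/5 + 4*x^6/3:
  f_t(t,x)  = -12*t^2/5
  f_x(t,x)  = 8*x^5
  f_xx(t,x) = 40*x^4
Assemble drift = f_t + (1/2) f_xx = -12*t^2/5 + 20*x^4 and diffusion = f_x = 8*x^5. Substituting x = B_t:
  d(4*B_t^6/3 - 4*t^3/5) = (20*B_t^4 - 12*t^2/5) dt + (8*B_t^5) dB_t.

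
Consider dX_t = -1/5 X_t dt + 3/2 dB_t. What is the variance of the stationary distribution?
lim Var(X_t) = 45/8

The OU SDE dX = -theta X dt + sigma dB admits the integrating factor exp(theta t): d(exp(theta t) X_t) = sigma exp(theta t) dB_t. Integrating from 0 to t gives X_t = x_0 * exp(-theta t) + sigma * int_0^t exp(-theta (t-s)) dB_s for any initial x_0. The Itô integral has variance (by the Itô isometry) sigma^2 * int_0^t exp(-2 theta (t - s)) ds = sigma^2 * (1 - exp(-2 theta t)) / (2 theta), independent of x_0.
With theta = 1/5, sigma = 3/2:
  Var(X_t) = (3/2)^2 * (1 - exp(-2*1/5 t)) / (2 * 1/5) = 45/8 - 45*exp(-2*t/5)/8.
As t -> infinity, exp(-2*1/5 t) -> 0, so the stationary variance is sigma^2 / (2 theta) = 45/8.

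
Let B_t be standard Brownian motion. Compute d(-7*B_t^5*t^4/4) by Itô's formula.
d(-7*B_t^5*t^4/4) = (B_t^3*t^3*(-7*B_t^2 - 35*t/2)) dt + (-35*B_t^4*t^4/4) dB_t

Itô's formula for f(t, x): d f(t, B_t) = (f_t + (1/2) f_xx) dt + f_x dB_t. Compute partials of f(t, x) = -7*t^4*x^5/4:
  f_t(t,x)  = -7*t^3*x^5
  f_x(t,x)  = -35*t^4*x^4/4
  f_xx(t,x) = -35*t^4*x^3
Assemble drift = f_t + (1/2) f_xx = t^3*x^3*(-35*t/2 - 7*x^2) and diffusion = f_x = -35*t^4*x^4/4. Substituting x = B_t:
  d(-7*B_t^5*t^4/4) = (B_t^3*t^3*(-7*B_t^2 - 35*t/2)) dt + (-35*B_t^4*t^4/4) dB_t.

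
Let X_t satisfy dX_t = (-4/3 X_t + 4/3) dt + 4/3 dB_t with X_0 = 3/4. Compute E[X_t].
E[X_t] = 1 - exp(-4*t/3)/4

Taking expectations and using E[dB_t] = 0, the mean m(t) = E[X_t] satisfies the ODE m'(t) = a m(t) + b with m(0) = x_0. With a = -4/3, b = 4/3, x_0 = 3/4, the solution is
  m(t) = x_0 * exp(a t) + (b/a) * (exp(a t) - 1)
       = (3/4) * exp((-4/3) t) + ((4/3)/(-4/3)) * (exp((-4/3) t) - 1)
       = 1 - exp(-4*t/3)/4.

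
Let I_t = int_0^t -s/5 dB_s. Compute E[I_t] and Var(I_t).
E[I_t] = 0; Var(I_t) = t^3/75

The Itô integral of a deterministic integrand f(s) has mean 0 because each increment f(s) * (B_{s+ds} - B_s) has mean 0. By the Itô isometry:
  Var( int_0^t f(s) dB_s ) = E[ (int_0^t f(s) dB_s)^2 ] = int_0^t f(s)^2 ds.
Here f(s) = -s/5, so f(s)^2 = s^2/25. Integrate:
  int_0^t (s^2/25) ds = t^3/75.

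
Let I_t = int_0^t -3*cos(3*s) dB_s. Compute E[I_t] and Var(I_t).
E[I_t] = 0; Var(I_t) = 9*t/2 + 3*sin(6*t)/4

The Itô integral of a deterministic integrand f(s) has mean 0 because each increment f(s) * (B_{s+ds} - B_s) has mean 0. By the Itô isometry:
  Var( int_0^t f(s) dB_s ) = E[ (int_0^t f(s) dB_s)^2 ] = int_0^t f(s)^2 ds.
Here f(s) = -3*cos(3*s), so f(s)^2 = 9*cos(3*s)^2. Integrate:
  int_0^t (9*cos(3*s)^2) ds = 9*t/2 + 3*sin(6*t)/4.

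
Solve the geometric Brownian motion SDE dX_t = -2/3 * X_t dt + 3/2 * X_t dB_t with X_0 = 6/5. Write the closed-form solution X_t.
X_t = 6/5 * exp((-43/24) * t + (3/2) * B_t)

For GBM dX = mu X dt + sigma X dB with X_0 = x_0, apply Itô to Y = log X: dY = (mu - sigma^2/2) dt + sigma dB, so Y_t = log(x_0) + (mu - sigma^2/2) t + sigma B_t and hence X_t = x_0 * exp((mu - sigma^2/2) t + sigma B_t).
With mu = -2/3, sigma = 3/2, x_0 = 6/5, this gives:
  X_t = 6/5 * exp((-43/24) * t + (3/2) * B_t).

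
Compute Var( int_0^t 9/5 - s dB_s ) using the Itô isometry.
Var = t*(25*t^2 - 135*t + 243)/75

The Itô integral of a deterministic integrand f(s) has mean 0 because each increment f(s) * (B_{s+ds} - B_s) has mean 0. By the Itô isometry:
  Var( int_0^t f(s) dB_s ) = E[ (int_0^t f(s) dB_s)^2 ] = int_0^t f(s)^2 ds.
Here f(s) = 9/5 - s, so f(s)^2 = (5*s - 9)^2/25. Integrate:
  int_0^t ((5*s - 9)^2/25) ds = t*(25*t^2 - 135*t + 243)/75.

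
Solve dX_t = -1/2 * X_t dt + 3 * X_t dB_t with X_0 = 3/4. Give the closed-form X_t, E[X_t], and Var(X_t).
X_t = 3/4 * exp((-5) t + (3) B_t); E[X_t] = 3*exp(-t/2)/4; Var(X_t) = (9*exp(9*t) - 9)*exp(-t)/16

For GBM dX = mu X dt + sigma X dB with X_0 = x_0, apply Itô to Y = log X: dY = (mu - sigma^2/2) dt + sigma dB, so Y_t = log(x_0) + (mu - sigma^2/2) t + sigma B_t and hence X_t = x_0 * exp((mu - sigma^2/2) t + sigma B_t).
With mu = -1/2, sigma = 3, x_0 = 3/4, this gives:
  X_t = 3/4 * exp((-5) * t + (3) * B_t).
Since sigma*B_t ~ Normal(0, sigma^2 t), E[exp(sigma*B_t)] = exp(sigma^2 t / 2); so E[X_t] = x_0 * exp((mu - sigma^2/2) t) * exp(sigma^2 t / 2) = x_0 * exp(mu t) = 3*exp(-t/2)/4.
Var(X_t) = E[X_t^2] - (E[X_t])^2 = x_0^2 * exp(2 mu t) * (exp(sigma^2 t) - 1) = (9*exp(9*t) - 9)*exp(-t)/16.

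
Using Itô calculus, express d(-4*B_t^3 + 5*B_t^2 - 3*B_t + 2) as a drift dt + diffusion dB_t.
d(-4*B_t^3 + 5*B_t^2 - 3*B_t + 2) = (5 - 12*B_t) dt + (-12*B_t^2 + 10*B_t - 3) dB_t

Itô's formula for f(B_t) gives d f(B_t) = f'(B_t) dB_t + (1/2) f''(B_t) dt. Compute derivatives of f(x) = -4*x^3 + 5*x^2 - 3*x + 2:
  f'(x)  = -12*x^2 + 10*x - 3
  f''(x) = 10 - 24*x
Substitute x = B_t and multiply the f'' term by 1/2:
  drift     = (1/2) * (10 - 24*x) evaluated at B_t = 5 - 12*B_t
  diffusion = (-12*x^2 + 10*x - 3) evaluated at B_t = -12*B_t^2 + 10*B_t - 3
Therefore d(-4*B_t^3 + 5*B_t^2 - 3*B_t + 2) = (5 - 12*B_t) dt + (-12*B_t^2 + 10*B_t - 3) dB_t.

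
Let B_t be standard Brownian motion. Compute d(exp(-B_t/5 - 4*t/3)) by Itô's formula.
d(exp(-B_t/5 - 4*t/3)) = (-197*exp(-B_t/5 - 4*t/3)/150) dt + (-exp(-B_t/5 - 4*t/3)/5) dB_t

Itô's formula for f(t, x): d f(t, B_t) = (f_t + (1/2) f_xx) dt + f_x dB_t. Compute partials of f(t, x) = exp(-4*t/3 - x/5):
  f_t(t,x)  = -4*exp(-4*t/3 - x/5)/3
  f_x(t,x)  = -exp(-4*t/3 - x/5)/5
  f_xx(t,x) = exp(-4*t/3 - x/5)/25
Assemble drift = f_t + (1/2) f_xx = -197*exp(-4*t/3 - x/5)/150 and diffusion = f_x = -exp(-4*t/3 - x/5)/5. Substituting x = B_t:
  d(exp(-B_t/5 - 4*t/3)) = (-197*exp(-B_t/5 - 4*t/3)/150) dt + (-exp(-B_t/5 - 4*t/3)/5) dB_t.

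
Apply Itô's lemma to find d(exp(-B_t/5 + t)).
d(exp(-B_t/5 + t)) = (51*exp(-B_t/5 + t)/50) dt + (-exp(-B_t/5 + t)/5) dB_t

Itô's formula for f(t, x): d f(t, B_t) = (f_t + (1/2) f_xx) dt + f_x dB_t. Compute partials of f(t, x) = exp(t - x/5):
  f_t(t,x)  = exp(t - x/5)
  f_x(t,x)  = -exp(t - x/5)/5
  f_xx(t,x) = exp(t - x/5)/25
Assemble drift = f_t + (1/2) f_xx = 51*exp(t - x/5)/50 and diffusion = f_x = -exp(t - x/5)/5. Substituting x = B_t:
  d(exp(-B_t/5 + t)) = (51*exp(-B_t/5 + t)/50) dt + (-exp(-B_t/5 + t)/5) dB_t.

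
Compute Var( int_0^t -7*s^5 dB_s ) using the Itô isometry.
Var = 49*t^11/11

The Itô integral of a deterministic integrand f(s) has mean 0 because each increment f(s) * (B_{s+ds} - B_s) has mean 0. By the Itô isometry:
  Var( int_0^t f(s) dB_s ) = E[ (int_0^t f(s) dB_s)^2 ] = int_0^t f(s)^2 ds.
Here f(s) = -7*s^5, so f(s)^2 = 49*s^10. Integrate:
  int_0^t (49*s^10) ds = 49*t^11/11.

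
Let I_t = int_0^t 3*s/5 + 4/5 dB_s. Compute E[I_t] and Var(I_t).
E[I_t] = 0; Var(I_t) = t*(3*t^2 + 12*t + 16)/25

The Itô integral of a deterministic integrand f(s) has mean 0 because each increment f(s) * (B_{s+ds} - B_s) has mean 0. By the Itô isometry:
  Var( int_0^t f(s) dB_s ) = E[ (int_0^t f(s) dB_s)^2 ] = int_0^t f(s)^2 ds.
Here f(s) = 3*s/5 + 4/5, so f(s)^2 = (3*s + 4)^2/25. Integrate:
  int_0^t ((3*s + 4)^2/25) ds = t*(3*t^2 + 12*t + 16)/25.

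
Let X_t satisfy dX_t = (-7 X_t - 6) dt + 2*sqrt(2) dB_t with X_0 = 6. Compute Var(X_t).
Var(X_t) = 4/7 - 4*exp(-14*t)/7

The variance V(t) = Var(X_t) satisfies V'(t) = 2 a V(t) + c^2 with V(0) = 0 (drift coefficient is linear in X, diffusion is constant). With a = -7, c = 2*sqrt(2), the solution is
  V(t) = (c^2 / (2 a)) * (exp(2 a t) - 1)
       = ((2*sqrt(2))^2 / (2*(-7))) * (exp((-14) t) - 1)
       = 4/7 - 4*exp(-14*t)/7.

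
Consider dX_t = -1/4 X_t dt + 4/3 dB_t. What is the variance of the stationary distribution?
lim Var(X_t) = 32/9

The OU SDE dX = -theta X dt + sigma dB admits the integrating factor exp(theta t): d(exp(theta t) X_t) = sigma exp(theta t) dB_t. Integrating from 0 to t gives X_t = x_0 * exp(-theta t) + sigma * int_0^t exp(-theta (t-s)) dB_s for any initial x_0. The Itô integral has variance (by the Itô isometry) sigma^2 * int_0^t exp(-2 theta (t - s)) ds = sigma^2 * (1 - exp(-2 theta t)) / (2 theta), independent of x_0.
With theta = 1/4, sigma = 4/3:
  Var(X_t) = (4/3)^2 * (1 - exp(-2*1/4 t)) / (2 * 1/4) = 32/9 - 32*exp(-t/2)/9.
As t -> infinity, exp(-2*1/4 t) -> 0, so the stationary variance is sigma^2 / (2 theta) = 32/9.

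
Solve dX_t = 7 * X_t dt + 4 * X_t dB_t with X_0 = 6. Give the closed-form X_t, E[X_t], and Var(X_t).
X_t = 6 * exp((-1) t + (4) B_t); E[X_t] = 6*exp(7*t); Var(X_t) = 36*(exp(16*t) - 1)*exp(14*t)

For GBM dX = mu X dt + sigma X dB with X_0 = x_0, apply Itô to Y = log X: dY = (mu - sigma^2/2) dt + sigma dB, so Y_t = log(x_0) + (mu - sigma^2/2) t + sigma B_t and hence X_t = x_0 * exp((mu - sigma^2/2) t + sigma B_t).
With mu = 7, sigma = 4, x_0 = 6, this gives:
  X_t = 6 * exp((-1) * t + (4) * B_t).
Since sigma*B_t ~ Normal(0, sigma^2 t), E[exp(sigma*B_t)] = exp(sigma^2 t / 2); so E[X_t] = x_0 * exp((mu - sigma^2/2) t) * exp(sigma^2 t / 2) = x_0 * exp(mu t) = 6*exp(7*t).
Var(X_t) = E[X_t^2] - (E[X_t])^2 = x_0^2 * exp(2 mu t) * (exp(sigma^2 t) - 1) = 36*(exp(16*t) - 1)*exp(14*t).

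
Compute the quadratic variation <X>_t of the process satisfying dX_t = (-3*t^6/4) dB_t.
<X>_t = 9*t^13/208

For an Itô process dX_t = a(t) dt + b(t) dB_t, the quadratic variation is <X>_t = int_0^t b(s)^2 ds (the drift term does not contribute). Here b(s) = -3*s^6/4, so
  b(s)^2 = 9*s^12/16.
Integrating from 0 to t:
  <X>_t = int_0^t (9*s^12/16) ds = 9*t^13/208.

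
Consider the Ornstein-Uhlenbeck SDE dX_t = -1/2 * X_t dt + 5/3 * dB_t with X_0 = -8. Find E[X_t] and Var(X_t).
E[X_t] = -8*exp(-t/2); Var(X_t) = 25/9 - 25*exp(-t)/9

The OU SDE dX = -theta X dt + sigma dB admits the integrating factor exp(theta t): d(exp(theta t) X_t) = sigma exp(theta t) dB_t. Integrating from 0 to t:
  X_t = x_0 * exp(-theta t) + sigma * int_0^t exp(-theta (t-s)) dB_s.
The Itô integral has mean 0 and (by the Itô isometry) variance sigma^2 * int_0^t exp(-2 theta (t - s)) ds = sigma^2 * (1 - exp(-2 theta t)) / (2 theta).
With theta = 1/2, sigma = 5/3, x_0 = -8:
  E[X_t] = -8 * exp(-1/2 t) = -8*exp(-t/2)
  Var(X_t) = (5/3)^2 * (1 - exp(-2*1/2 t)) / (2 * 1/2) = 25/9 - 25*exp(-t)/9.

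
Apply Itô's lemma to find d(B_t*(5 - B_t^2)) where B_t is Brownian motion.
d(B_t*(5 - B_t^2)) = (-3*B_t) dt + (5 - 3*B_t^2) dB_t

Itô's formula for f(B_t) gives d f(B_t) = f'(B_t) dB_t + (1/2) f''(B_t) dt. Compute derivatives of f(x) = x*(5 - x^2):
  f'(x)  = 5 - 3*x^2
  f''(x) = -6*x
Substitute x = B_t and multiply the f'' term by 1/2:
  drift     = (1/2) * (-6*x) evaluated at B_t = -3*B_t
  diffusion = (5 - 3*x^2) evaluated at B_t = 5 - 3*B_t^2
Therefore d(B_t*(5 - B_t^2)) = (-3*B_t) dt + (5 - 3*B_t^2) dB_t.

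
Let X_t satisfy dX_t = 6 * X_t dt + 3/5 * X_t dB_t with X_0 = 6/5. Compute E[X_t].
E[X_t] = 6*exp(6*t)/5

For GBM dX = mu X dt + sigma X dB with X_0 = x_0, apply Itô to Y = log X: dY = (mu - sigma^2/2) dt + sigma dB, so Y_t = log(x_0) + (mu - sigma^2/2) t + sigma B_t and hence X_t = x_0 * exp((mu - sigma^2/2) t + sigma B_t).
With mu = 6, sigma = 3/5, x_0 = 6/5, this gives:
  X_t = 6/5 * exp((291/50) * t + (3/5) * B_t).
Since sigma*B_t ~ Normal(0, sigma^2 t), E[exp(sigma*B_t)] = exp(sigma^2 t / 2); so E[X_t] = x_0 * exp((mu - sigma^2/2) t) * exp(sigma^2 t / 2) = x_0 * exp(mu t) = 6*exp(6*t)/5.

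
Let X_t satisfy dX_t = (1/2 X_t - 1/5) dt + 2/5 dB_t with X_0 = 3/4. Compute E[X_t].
E[X_t] = 7*exp(t/2)/20 + 2/5

Taking expectations and using E[dB_t] = 0, the mean m(t) = E[X_t] satisfies the ODE m'(t) = a m(t) + b with m(0) = x_0. With a = 1/2, b = -1/5, x_0 = 3/4, the solution is
  m(t) = x_0 * exp(a t) + (b/a) * (exp(a t) - 1)
       = (3/4) * exp((1/2) t) + ((-1/5)/(1/2)) * (exp((1/2) t) - 1)
       = 7*exp(t/2)/20 + 2/5.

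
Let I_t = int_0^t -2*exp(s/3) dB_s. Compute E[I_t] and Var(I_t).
E[I_t] = 0; Var(I_t) = 6*exp(2*t/3) - 6

The Itô integral of a deterministic integrand f(s) has mean 0 because each increment f(s) * (B_{s+ds} - B_s) has mean 0. By the Itô isometry:
  Var( int_0^t f(s) dB_s ) = E[ (int_0^t f(s) dB_s)^2 ] = int_0^t f(s)^2 ds.
Here f(s) = -2*exp(s/3), so f(s)^2 = 4*exp(2*s/3). Integrate:
  int_0^t (4*exp(2*s/3)) ds = 6*exp(2*t/3) - 6.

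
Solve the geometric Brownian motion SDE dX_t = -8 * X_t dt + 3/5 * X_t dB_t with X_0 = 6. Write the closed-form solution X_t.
X_t = 6 * exp((-409/50) * t + (3/5) * B_t)

For GBM dX = mu X dt + sigma X dB with X_0 = x_0, apply Itô to Y = log X: dY = (mu - sigma^2/2) dt + sigma dB, so Y_t = log(x_0) + (mu - sigma^2/2) t + sigma B_t and hence X_t = x_0 * exp((mu - sigma^2/2) t + sigma B_t).
With mu = -8, sigma = 3/5, x_0 = 6, this gives:
  X_t = 6 * exp((-409/50) * t + (3/5) * B_t).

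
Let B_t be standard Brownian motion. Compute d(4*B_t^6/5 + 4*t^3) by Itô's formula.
d(4*B_t^6/5 + 4*t^3) = (12*B_t^4 + 12*t^2) dt + (24*B_t^5/5) dB_t

Itô's formula for f(t, x): d f(t, B_t) = (f_t + (1/2) f_xx) dt + f_x dB_t. Compute partials of f(t, x) = 4*t^3 + 4*x^6/5:
  f_t(t,x)  = 12*t^2
  f_x(t,x)  = 24*x^5/5
  f_xx(t,x) = 24*x^4
Assemble drift = f_t + (1/2) f_xx = 12*t^2 + 12*x^4 and diffusion = f_x = 24*x^5/5. Substituting x = B_t:
  d(4*B_t^6/5 + 4*t^3) = (12*B_t^4 + 12*t^2) dt + (24*B_t^5/5) dB_t.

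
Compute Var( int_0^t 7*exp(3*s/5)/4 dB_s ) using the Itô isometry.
Var = 245*exp(6*t/5)/96 - 245/96

The Itô integral of a deterministic integrand f(s) has mean 0 because each increment f(s) * (B_{s+ds} - B_s) has mean 0. By the Itô isometry:
  Var( int_0^t f(s) dB_s ) = E[ (int_0^t f(s) dB_s)^2 ] = int_0^t f(s)^2 ds.
Here f(s) = 7*exp(3*s/5)/4, so f(s)^2 = 49*exp(6*s/5)/16. Integrate:
  int_0^t (49*exp(6*s/5)/16) ds = 245*exp(6*t/5)/96 - 245/96.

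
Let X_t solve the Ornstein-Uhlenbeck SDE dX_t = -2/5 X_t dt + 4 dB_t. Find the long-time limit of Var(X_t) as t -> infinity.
lim Var(X_t) = 20

The OU SDE dX = -theta X dt + sigma dB admits the integrating factor exp(theta t): d(exp(theta t) X_t) = sigma exp(theta t) dB_t. Integrating from 0 to t gives X_t = x_0 * exp(-theta t) + sigma * int_0^t exp(-theta (t-s)) dB_s for any initial x_0. The Itô integral has variance (by the Itô isometry) sigma^2 * int_0^t exp(-2 theta (t - s)) ds = sigma^2 * (1 - exp(-2 theta t)) / (2 theta), independent of x_0.
With theta = 2/5, sigma = 4:
  Var(X_t) = (4)^2 * (1 - exp(-2*2/5 t)) / (2 * 2/5) = 20 - 20*exp(-4*t/5).
As t -> infinity, exp(-2*2/5 t) -> 0, so the stationary variance is sigma^2 / (2 theta) = 20.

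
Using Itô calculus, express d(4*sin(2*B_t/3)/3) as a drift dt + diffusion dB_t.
d(4*sin(2*B_t/3)/3) = (-8*sin(2*B_t/3)/27) dt + (8*cos(2*B_t/3)/9) dB_t

Itô's formula for f(B_t) gives d f(B_t) = f'(B_t) dB_t + (1/2) f''(B_t) dt. Compute derivatives of f(x) = 4*sin(2*x/3)/3:
  f'(x)  = 8*cos(2*x/3)/9
  f''(x) = -16*sin(2*x/3)/27
Substitute x = B_t and multiply the f'' term by 1/2:
  drift     = (1/2) * (-16*sin(2*x/3)/27) evaluated at B_t = -8*sin(2*B_t/3)/27
  diffusion = (8*cos(2*x/3)/9) evaluated at B_t = 8*cos(2*B_t/3)/9
Therefore d(4*sin(2*B_t/3)/3) = (-8*sin(2*B_t/3)/27) dt + (8*cos(2*B_t/3)/9) dB_t.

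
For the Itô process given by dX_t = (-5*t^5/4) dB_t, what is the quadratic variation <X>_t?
<X>_t = 25*t^11/176

For an Itô process dX_t = a(t) dt + b(t) dB_t, the quadratic variation is <X>_t = int_0^t b(s)^2 ds (the drift term does not contribute). Here b(s) = -5*s^5/4, so
  b(s)^2 = 25*s^10/16.
Integrating from 0 to t:
  <X>_t = int_0^t (25*s^10/16) ds = 25*t^11/176.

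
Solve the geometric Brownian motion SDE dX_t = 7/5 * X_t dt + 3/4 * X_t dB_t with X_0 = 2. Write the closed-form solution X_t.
X_t = 2 * exp((179/160) * t + (3/4) * B_t)

For GBM dX = mu X dt + sigma X dB with X_0 = x_0, apply Itô to Y = log X: dY = (mu - sigma^2/2) dt + sigma dB, so Y_t = log(x_0) + (mu - sigma^2/2) t + sigma B_t and hence X_t = x_0 * exp((mu - sigma^2/2) t + sigma B_t).
With mu = 7/5, sigma = 3/4, x_0 = 2, this gives:
  X_t = 2 * exp((179/160) * t + (3/4) * B_t).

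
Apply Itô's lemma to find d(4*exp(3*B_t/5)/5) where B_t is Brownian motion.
d(4*exp(3*B_t/5)/5) = (18*exp(3*B_t/5)/125) dt + (12*exp(3*B_t/5)/25) dB_t

Itô's formula for f(B_t) gives d f(B_t) = f'(B_t) dB_t + (1/2) f''(B_t) dt. Compute derivatives of f(x) = 4*exp(3*x/5)/5:
  f'(x)  = 12*exp(3*x/5)/25
  f''(x) = 36*exp(3*x/5)/125
Substitute x = B_t and multiply the f'' term by 1/2:
  drift     = (1/2) * (36*exp(3*x/5)/125) evaluated at B_t = 18*exp(3*B_t/5)/125
  diffusion = (12*exp(3*x/5)/25) evaluated at B_t = 12*exp(3*B_t/5)/25
Therefore d(4*exp(3*B_t/5)/5) = (18*exp(3*B_t/5)/125) dt + (12*exp(3*B_t/5)/25) dB_t.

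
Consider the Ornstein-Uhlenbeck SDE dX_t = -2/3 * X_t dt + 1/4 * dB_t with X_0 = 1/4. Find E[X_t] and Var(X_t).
E[X_t] = exp(-2*t/3)/4; Var(X_t) = 3/64 - 3*exp(-4*t/3)/64

The OU SDE dX = -theta X dt + sigma dB admits the integrating factor exp(theta t): d(exp(theta t) X_t) = sigma exp(theta t) dB_t. Integrating from 0 to t:
  X_t = x_0 * exp(-theta t) + sigma * int_0^t exp(-theta (t-s)) dB_s.
The Itô integral has mean 0 and (by the Itô isometry) variance sigma^2 * int_0^t exp(-2 theta (t - s)) ds = sigma^2 * (1 - exp(-2 theta t)) / (2 theta).
With theta = 2/3, sigma = 1/4, x_0 = 1/4:
  E[X_t] = 1/4 * exp(-2/3 t) = exp(-2*t/3)/4
  Var(X_t) = (1/4)^2 * (1 - exp(-2*2/3 t)) / (2 * 2/3) = 3/64 - 3*exp(-4*t/3)/64.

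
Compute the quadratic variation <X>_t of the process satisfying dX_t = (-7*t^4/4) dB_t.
<X>_t = 49*t^9/144

For an Itô process dX_t = a(t) dt + b(t) dB_t, the quadratic variation is <X>_t = int_0^t b(s)^2 ds (the drift term does not contribute). Here b(s) = -7*s^4/4, so
  b(s)^2 = 49*s^8/16.
Integrating from 0 to t:
  <X>_t = int_0^t (49*s^8/16) ds = 49*t^9/144.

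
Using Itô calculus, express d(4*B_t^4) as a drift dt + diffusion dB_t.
d(4*B_t^4) = (24*B_t^2) dt + (16*B_t^3) dB_t

Itô's formula for f(B_t) gives d f(B_t) = f'(B_t) dB_t + (1/2) f''(B_t) dt. Compute derivatives of f(x) = 4*x^4:
  f'(x)  = 16*x^3
  f''(x) = 48*x^2
Substitute x = B_t and multiply the f'' term by 1/2:
  drift     = (1/2) * (48*x^2) evaluated at B_t = 24*B_t^2
  diffusion = (16*x^3) evaluated at B_t = 16*B_t^3
Therefore d(4*B_t^4) = (24*B_t^2) dt + (16*B_t^3) dB_t.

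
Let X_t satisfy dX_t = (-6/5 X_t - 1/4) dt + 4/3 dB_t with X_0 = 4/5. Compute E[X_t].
E[X_t] = -5/24 + 121*exp(-6*t/5)/120

Taking expectations and using E[dB_t] = 0, the mean m(t) = E[X_t] satisfies the ODE m'(t) = a m(t) + b with m(0) = x_0. With a = -6/5, b = -1/4, x_0 = 4/5, the solution is
  m(t) = x_0 * exp(a t) + (b/a) * (exp(a t) - 1)
       = (4/5) * exp((-6/5) t) + ((-1/4)/(-6/5)) * (exp((-6/5) t) - 1)
       = -5/24 + 121*exp(-6*t/5)/120.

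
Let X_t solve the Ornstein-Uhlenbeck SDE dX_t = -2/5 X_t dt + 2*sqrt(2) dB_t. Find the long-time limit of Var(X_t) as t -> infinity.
lim Var(X_t) = 10

The OU SDE dX = -theta X dt + sigma dB admits the integrating factor exp(theta t): d(exp(theta t) X_t) = sigma exp(theta t) dB_t. Integrating from 0 to t gives X_t = x_0 * exp(-theta t) + sigma * int_0^t exp(-theta (t-s)) dB_s for any initial x_0. The Itô integral has variance (by the Itô isometry) sigma^2 * int_0^t exp(-2 theta (t - s)) ds = sigma^2 * (1 - exp(-2 theta t)) / (2 theta), independent of x_0.
With theta = 2/5, sigma = 2*sqrt(2):
  Var(X_t) = (2*sqrt(2))^2 * (1 - exp(-2*2/5 t)) / (2 * 2/5) = 10 - 10*exp(-4*t/5).
As t -> infinity, exp(-2*2/5 t) -> 0, so the stationary variance is sigma^2 / (2 theta) = 10.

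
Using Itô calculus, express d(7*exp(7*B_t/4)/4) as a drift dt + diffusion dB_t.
d(7*exp(7*B_t/4)/4) = (343*exp(7*B_t/4)/128) dt + (49*exp(7*B_t/4)/16) dB_t

Itô's formula for f(B_t) gives d f(B_t) = f'(B_t) dB_t + (1/2) f''(B_t) dt. Compute derivatives of f(x) = 7*exp(7*x/4)/4:
  f'(x)  = 49*exp(7*x/4)/16
  f''(x) = 343*exp(7*x/4)/64
Substitute x = B_t and multiply the f'' term by 1/2:
  drift     = (1/2) * (343*exp(7*x/4)/64) evaluated at B_t = 343*exp(7*B_t/4)/128
  diffusion = (49*exp(7*x/4)/16) evaluated at B_t = 49*exp(7*B_t/4)/16
Therefore d(7*exp(7*B_t/4)/4) = (343*exp(7*B_t/4)/128) dt + (49*exp(7*B_t/4)/16) dB_t.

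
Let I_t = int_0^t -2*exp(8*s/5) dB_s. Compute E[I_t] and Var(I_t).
E[I_t] = 0; Var(I_t) = 5*exp(16*t/5)/4 - 5/4

The Itô integral of a deterministic integrand f(s) has mean 0 because each increment f(s) * (B_{s+ds} - B_s) has mean 0. By the Itô isometry:
  Var( int_0^t f(s) dB_s ) = E[ (int_0^t f(s) dB_s)^2 ] = int_0^t f(s)^2 ds.
Here f(s) = -2*exp(8*s/5), so f(s)^2 = 4*exp(16*s/5). Integrate:
  int_0^t (4*exp(16*s/5)) ds = 5*exp(16*t/5)/4 - 5/4.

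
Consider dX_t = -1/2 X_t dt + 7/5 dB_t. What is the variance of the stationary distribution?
lim Var(X_t) = 49/25

The OU SDE dX = -theta X dt + sigma dB admits the integrating factor exp(theta t): d(exp(theta t) X_t) = sigma exp(theta t) dB_t. Integrating from 0 to t gives X_t = x_0 * exp(-theta t) + sigma * int_0^t exp(-theta (t-s)) dB_s for any initial x_0. The Itô integral has variance (by the Itô isometry) sigma^2 * int_0^t exp(-2 theta (t - s)) ds = sigma^2 * (1 - exp(-2 theta t)) / (2 theta), independent of x_0.
With theta = 1/2, sigma = 7/5:
  Var(X_t) = (7/5)^2 * (1 - exp(-2*1/2 t)) / (2 * 1/2) = 49/25 - 49*exp(-t)/25.
As t -> infinity, exp(-2*1/2 t) -> 0, so the stationary variance is sigma^2 / (2 theta) = 49/25.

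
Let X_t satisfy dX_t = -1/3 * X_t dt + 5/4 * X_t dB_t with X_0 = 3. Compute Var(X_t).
Var(X_t) = (9*exp(25*t/16) - 9)*exp(-2*t/3)

For GBM dX = mu X dt + sigma X dB with X_0 = x_0, apply Itô to Y = log X: dY = (mu - sigma^2/2) dt + sigma dB, so Y_t = log(x_0) + (mu - sigma^2/2) t + sigma B_t and hence X_t = x_0 * exp((mu - sigma^2/2) t + sigma B_t).
With mu = -1/3, sigma = 5/4, x_0 = 3, this gives:
  X_t = 3 * exp((-107/96) * t + (5/4) * B_t).
Since sigma*B_t ~ Normal(0, sigma^2 t), E[exp(sigma*B_t)] = exp(sigma^2 t / 2); so E[X_t] = x_0 * exp((mu - sigma^2/2) t) * exp(sigma^2 t / 2) = x_0 * exp(mu t) = 3*exp(-t/3).
Var(X_t) = E[X_t^2] - (E[X_t])^2 = x_0^2 * exp(2 mu t) * (exp(sigma^2 t) - 1) = (9*exp(25*t/16) - 9)*exp(-2*t/3).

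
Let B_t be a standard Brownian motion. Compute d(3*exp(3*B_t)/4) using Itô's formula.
d(3*exp(3*B_t)/4) = (27*exp(3*B_t)/8) dt + (9*exp(3*B_t)/4) dB_t

Itô's formula for f(B_t) gives d f(B_t) = f'(B_t) dB_t + (1/2) f''(B_t) dt. Compute derivatives of f(x) = 3*exp(3*x)/4:
  f'(x)  = 9*exp(3*x)/4
  f''(x) = 27*exp(3*x)/4
Substitute x = B_t and multiply the f'' term by 1/2:
  drift     = (1/2) * (27*exp(3*x)/4) evaluated at B_t = 27*exp(3*B_t)/8
  diffusion = (9*exp(3*x)/4) evaluated at B_t = 9*exp(3*B_t)/4
Therefore d(3*exp(3*B_t)/4) = (27*exp(3*B_t)/8) dt + (9*exp(3*B_t)/4) dB_t.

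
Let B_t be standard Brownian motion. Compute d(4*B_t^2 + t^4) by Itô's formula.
d(4*B_t^2 + t^4) = (4*t^3 + 4) dt + (8*B_t) dB_t

Itô's formula for f(t, x): d f(t, B_t) = (f_t + (1/2) f_xx) dt + f_x dB_t. Compute partials of f(t, x) = t^4 + 4*x^2:
  f_t(t,x)  = 4*t^3
  f_x(t,x)  = 8*x
  f_xx(t,x) = 8
Assemble drift = f_t + (1/2) f_xx = 4*t^3 + 4 and diffusion = f_x = 8*x. Substituting x = B_t:
  d(4*B_t^2 + t^4) = (4*t^3 + 4) dt + (8*B_t) dB_t.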